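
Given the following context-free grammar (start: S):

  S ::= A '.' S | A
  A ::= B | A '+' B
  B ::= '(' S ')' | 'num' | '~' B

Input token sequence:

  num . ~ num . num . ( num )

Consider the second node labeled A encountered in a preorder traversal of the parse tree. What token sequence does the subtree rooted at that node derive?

[S [A [B num]] . [S [A [B ~ [B num]]] . [S [A [B num]] . [S [A [B ( [S [A [B num]]] )]]]]]]

~ num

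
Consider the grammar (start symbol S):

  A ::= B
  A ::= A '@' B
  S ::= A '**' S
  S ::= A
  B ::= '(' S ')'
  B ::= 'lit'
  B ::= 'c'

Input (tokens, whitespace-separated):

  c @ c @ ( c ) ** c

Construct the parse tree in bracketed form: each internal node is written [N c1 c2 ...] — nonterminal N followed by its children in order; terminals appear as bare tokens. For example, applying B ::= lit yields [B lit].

S
A ** S
A @ B ** S
A @ B @ B ** S
B @ B @ B ** S
c @ B @ B ** S
c @ c @ B ** S
c @ c @ ( S ) ** S
c @ c @ ( A ) ** S
c @ c @ ( B ) ** S
c @ c @ ( c ) ** S
c @ c @ ( c ) ** A
c @ c @ ( c ) ** B
c @ c @ ( c ) ** c

[S [A [A [A [B c]] @ [B c]] @ [B ( [S [A [B c]]] )]] ** [S [A [B c]]]]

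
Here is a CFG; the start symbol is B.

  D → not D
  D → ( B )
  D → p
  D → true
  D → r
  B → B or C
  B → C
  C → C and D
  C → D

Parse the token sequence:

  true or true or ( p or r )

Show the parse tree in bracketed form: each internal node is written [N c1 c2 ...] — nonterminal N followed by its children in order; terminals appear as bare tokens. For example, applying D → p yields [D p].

[B [B [B [C [D true]]] or [C [D true]]] or [C [D ( [B [B [C [D p]]] or [C [D r]]] )]]]

B
B or C
B or C or C
C or C or C
D or C or C
true or C or C
true or D or C
true or true or C
true or true or D
true or true or ( B )
true or true or ( B or C )
true or true or ( C or C )
true or true or ( D or C )
true or true or ( p or C )
true or true or ( p or D )
true or true or ( p or r )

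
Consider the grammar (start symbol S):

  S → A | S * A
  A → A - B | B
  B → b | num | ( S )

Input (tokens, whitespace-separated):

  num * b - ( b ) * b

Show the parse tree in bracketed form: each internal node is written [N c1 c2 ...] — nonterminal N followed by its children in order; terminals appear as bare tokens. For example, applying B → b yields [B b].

[S [S [S [A [B num]]] * [A [A [B b]] - [B ( [S [A [B b]]] )]]] * [A [B b]]]

S
S * A
S * A * A
A * A * A
B * A * A
num * A * A
num * A - B * A
num * B - B * A
num * b - B * A
num * b - ( S ) * A
num * b - ( A ) * A
num * b - ( B ) * A
num * b - ( b ) * A
num * b - ( b ) * B
num * b - ( b ) * b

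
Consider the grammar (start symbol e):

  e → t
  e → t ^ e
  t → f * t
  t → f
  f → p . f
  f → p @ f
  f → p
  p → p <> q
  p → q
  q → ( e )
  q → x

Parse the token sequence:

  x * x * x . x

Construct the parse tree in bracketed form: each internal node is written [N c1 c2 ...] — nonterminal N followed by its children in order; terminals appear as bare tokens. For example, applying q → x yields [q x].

[e [t [f [p [q x]]] * [t [f [p [q x]]] * [t [f [p [q x]] . [f [p [q x]]]]]]]]

e
t
f * t
p * t
q * t
x * t
x * f * t
x * p * t
x * q * t
x * x * t
x * x * f
x * x * p . f
x * x * q . f
x * x * x . f
x * x * x . p
x * x * x . q
x * x * x . x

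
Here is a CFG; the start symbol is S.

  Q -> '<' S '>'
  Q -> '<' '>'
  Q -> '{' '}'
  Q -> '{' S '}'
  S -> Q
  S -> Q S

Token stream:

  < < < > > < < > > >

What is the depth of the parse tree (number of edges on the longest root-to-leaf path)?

7

[S [Q < [S [Q < [S [Q < >]] >] [S [Q < [S [Q < >]] >]]] >]]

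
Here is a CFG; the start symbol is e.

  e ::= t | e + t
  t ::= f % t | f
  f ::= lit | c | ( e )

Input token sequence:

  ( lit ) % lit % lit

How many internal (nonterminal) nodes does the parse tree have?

[e [t [f ( [e [t [f lit]]] )] % [t [f lit] % [t [f lit]]]]]

10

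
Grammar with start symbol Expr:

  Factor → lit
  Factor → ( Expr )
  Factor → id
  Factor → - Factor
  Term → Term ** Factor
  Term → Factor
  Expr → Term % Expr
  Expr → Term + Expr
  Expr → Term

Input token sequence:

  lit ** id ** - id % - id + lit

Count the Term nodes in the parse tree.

5

[Expr [Term [Term [Term [Factor lit]] ** [Factor id]] ** [Factor - [Factor id]]] % [Expr [Term [Factor - [Factor id]]] + [Expr [Term [Factor lit]]]]]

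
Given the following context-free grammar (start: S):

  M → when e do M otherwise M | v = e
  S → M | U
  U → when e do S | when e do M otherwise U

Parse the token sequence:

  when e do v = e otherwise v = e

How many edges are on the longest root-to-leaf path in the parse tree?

3

[S [M when e do [M v = e] otherwise [M v = e]]]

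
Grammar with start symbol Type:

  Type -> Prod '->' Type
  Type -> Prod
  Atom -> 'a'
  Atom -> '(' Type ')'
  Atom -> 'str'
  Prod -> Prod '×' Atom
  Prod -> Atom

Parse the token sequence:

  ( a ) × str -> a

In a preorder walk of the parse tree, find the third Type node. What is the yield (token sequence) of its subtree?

a

[Type [Prod [Prod [Atom ( [Type [Prod [Atom a]]] )]] × [Atom str]] -> [Type [Prod [Atom a]]]]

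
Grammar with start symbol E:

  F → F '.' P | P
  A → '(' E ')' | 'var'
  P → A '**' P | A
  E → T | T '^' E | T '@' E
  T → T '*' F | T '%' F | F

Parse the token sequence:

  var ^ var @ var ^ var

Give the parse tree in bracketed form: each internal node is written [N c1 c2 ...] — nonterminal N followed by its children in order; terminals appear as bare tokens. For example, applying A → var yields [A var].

E
T ^ E
F ^ E
P ^ E
A ^ E
var ^ E
var ^ T @ E
var ^ F @ E
var ^ P @ E
var ^ A @ E
var ^ var @ E
var ^ var @ T ^ E
var ^ var @ F ^ E
var ^ var @ P ^ E
var ^ var @ A ^ E
var ^ var @ var ^ E
var ^ var @ var ^ T
var ^ var @ var ^ F
var ^ var @ var ^ P
var ^ var @ var ^ A
var ^ var @ var ^ var

[E [T [F [P [A var]]]] ^ [E [T [F [P [A var]]]] @ [E [T [F [P [A var]]]] ^ [E [T [F [P [A var]]]]]]]]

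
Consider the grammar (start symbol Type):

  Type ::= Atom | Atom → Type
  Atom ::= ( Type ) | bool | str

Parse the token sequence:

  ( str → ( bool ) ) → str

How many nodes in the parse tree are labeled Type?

[Type [Atom ( [Type [Atom str] → [Type [Atom ( [Type [Atom bool]] )]]] )] → [Type [Atom str]]]

5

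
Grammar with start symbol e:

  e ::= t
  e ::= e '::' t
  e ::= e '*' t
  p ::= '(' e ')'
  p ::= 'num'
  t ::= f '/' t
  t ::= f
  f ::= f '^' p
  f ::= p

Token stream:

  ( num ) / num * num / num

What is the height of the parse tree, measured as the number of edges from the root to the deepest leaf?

[e [e [t [f [p ( [e [t [f [p num]]]] )]] / [t [f [p num]]]]] * [t [f [p num]] / [t [f [p num]]]]]

9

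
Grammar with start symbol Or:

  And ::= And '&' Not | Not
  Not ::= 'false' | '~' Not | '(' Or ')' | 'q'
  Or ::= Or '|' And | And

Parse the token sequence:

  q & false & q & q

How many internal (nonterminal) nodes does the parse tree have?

9

[Or [And [And [And [And [Not q]] & [Not false]] & [Not q]] & [Not q]]]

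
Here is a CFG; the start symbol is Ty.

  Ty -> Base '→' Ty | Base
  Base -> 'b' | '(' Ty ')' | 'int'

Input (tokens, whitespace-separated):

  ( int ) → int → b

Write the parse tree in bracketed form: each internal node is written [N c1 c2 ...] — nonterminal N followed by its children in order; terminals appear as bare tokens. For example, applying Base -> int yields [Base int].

Ty
Base → Ty
( Ty ) → Ty
( Base ) → Ty
( int ) → Ty
( int ) → Base → Ty
( int ) → int → Ty
( int ) → int → Base
( int ) → int → b

[Ty [Base ( [Ty [Base int]] )] → [Ty [Base int] → [Ty [Base b]]]]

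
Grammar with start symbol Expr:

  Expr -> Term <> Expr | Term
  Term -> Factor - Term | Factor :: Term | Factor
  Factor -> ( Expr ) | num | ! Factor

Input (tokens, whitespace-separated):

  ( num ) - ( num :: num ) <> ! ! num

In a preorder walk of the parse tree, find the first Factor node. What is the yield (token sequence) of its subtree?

( num )

[Expr [Term [Factor ( [Expr [Term [Factor num]]] )] - [Term [Factor ( [Expr [Term [Factor num] :: [Term [Factor num]]]] )]]] <> [Expr [Term [Factor ! [Factor ! [Factor num]]]]]]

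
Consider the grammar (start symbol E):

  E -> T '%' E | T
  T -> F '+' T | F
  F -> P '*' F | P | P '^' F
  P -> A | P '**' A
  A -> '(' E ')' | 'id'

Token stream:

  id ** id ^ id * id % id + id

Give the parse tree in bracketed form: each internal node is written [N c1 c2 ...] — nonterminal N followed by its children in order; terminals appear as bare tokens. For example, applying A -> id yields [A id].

[E [T [F [P [P [A id]] ** [A id]] ^ [F [P [A id]] * [F [P [A id]]]]]] % [E [T [F [P [A id]]] + [T [F [P [A id]]]]]]]

E
T % E
F % E
P ^ F % E
P ** A ^ F % E
A ** A ^ F % E
id ** A ^ F % E
id ** id ^ F % E
id ** id ^ P * F % E
id ** id ^ A * F % E
id ** id ^ id * F % E
id ** id ^ id * P % E
id ** id ^ id * A % E
id ** id ^ id * id % E
id ** id ^ id * id % T
id ** id ^ id * id % F + T
id ** id ^ id * id % P + T
id ** id ^ id * id % A + T
id ** id ^ id * id % id + T
id ** id ^ id * id % id + F
id ** id ^ id * id % id + P
id ** id ^ id * id % id + A
id ** id ^ id * id % id + id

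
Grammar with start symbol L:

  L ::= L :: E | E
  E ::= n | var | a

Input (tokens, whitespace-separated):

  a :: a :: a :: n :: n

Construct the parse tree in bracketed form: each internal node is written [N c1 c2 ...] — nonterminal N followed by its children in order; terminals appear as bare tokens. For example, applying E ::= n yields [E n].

L
L :: E
L :: E :: E
L :: E :: E :: E
L :: E :: E :: E :: E
E :: E :: E :: E :: E
a :: E :: E :: E :: E
a :: a :: E :: E :: E
a :: a :: a :: E :: E
a :: a :: a :: n :: E
a :: a :: a :: n :: n

[L [L [L [L [L [E a]] :: [E a]] :: [E a]] :: [E n]] :: [E n]]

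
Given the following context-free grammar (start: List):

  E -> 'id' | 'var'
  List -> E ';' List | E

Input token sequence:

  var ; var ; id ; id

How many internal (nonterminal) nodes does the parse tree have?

8

[List [E var] ; [List [E var] ; [List [E id] ; [List [E id]]]]]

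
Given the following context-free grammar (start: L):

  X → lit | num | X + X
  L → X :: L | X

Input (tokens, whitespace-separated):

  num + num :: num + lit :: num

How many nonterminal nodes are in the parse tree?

10

[L [X [X num] + [X num]] :: [L [X [X num] + [X lit]] :: [L [X num]]]]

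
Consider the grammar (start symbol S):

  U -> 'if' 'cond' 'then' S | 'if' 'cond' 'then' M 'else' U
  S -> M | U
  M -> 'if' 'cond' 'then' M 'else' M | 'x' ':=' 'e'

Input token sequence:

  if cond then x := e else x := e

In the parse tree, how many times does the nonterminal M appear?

[S [M if cond then [M x := e] else [M x := e]]]

3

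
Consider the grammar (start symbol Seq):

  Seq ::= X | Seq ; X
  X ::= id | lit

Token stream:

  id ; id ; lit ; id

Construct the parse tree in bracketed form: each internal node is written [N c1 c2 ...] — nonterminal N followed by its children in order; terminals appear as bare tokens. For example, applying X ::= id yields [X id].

[Seq [Seq [Seq [Seq [X id]] ; [X id]] ; [X lit]] ; [X id]]

Seq
Seq ; X
Seq ; X ; X
Seq ; X ; X ; X
X ; X ; X ; X
id ; X ; X ; X
id ; id ; X ; X
id ; id ; lit ; X
id ; id ; lit ; id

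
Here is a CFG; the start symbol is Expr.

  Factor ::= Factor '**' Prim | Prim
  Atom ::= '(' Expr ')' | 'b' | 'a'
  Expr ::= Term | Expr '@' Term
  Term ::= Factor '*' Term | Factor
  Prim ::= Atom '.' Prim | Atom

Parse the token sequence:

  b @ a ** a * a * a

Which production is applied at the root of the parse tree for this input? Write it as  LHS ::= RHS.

[Expr [Expr [Term [Factor [Prim [Atom b]]]]] @ [Term [Factor [Factor [Prim [Atom a]]] ** [Prim [Atom a]]] * [Term [Factor [Prim [Atom a]]] * [Term [Factor [Prim [Atom a]]]]]]]

Expr ::= Expr '@' Term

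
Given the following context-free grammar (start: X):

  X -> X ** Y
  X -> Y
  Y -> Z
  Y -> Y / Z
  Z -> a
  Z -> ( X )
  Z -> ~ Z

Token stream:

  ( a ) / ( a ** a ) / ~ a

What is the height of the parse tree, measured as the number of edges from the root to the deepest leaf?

8

[X [Y [Y [Y [Z ( [X [Y [Z a]]] )]] / [Z ( [X [X [Y [Z a]]] ** [Y [Z a]]] )]] / [Z ~ [Z a]]]]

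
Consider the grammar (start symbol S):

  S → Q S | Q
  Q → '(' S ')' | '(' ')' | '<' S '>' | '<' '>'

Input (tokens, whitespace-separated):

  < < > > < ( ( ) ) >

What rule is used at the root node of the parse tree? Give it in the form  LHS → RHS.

[S [Q < [S [Q < >]] >] [S [Q < [S [Q ( [S [Q ( )]] )]] >]]]

S → Q S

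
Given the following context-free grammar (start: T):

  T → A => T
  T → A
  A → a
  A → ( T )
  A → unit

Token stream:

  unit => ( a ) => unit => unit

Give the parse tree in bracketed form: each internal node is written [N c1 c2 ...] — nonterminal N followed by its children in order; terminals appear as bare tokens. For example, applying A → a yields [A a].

[T [A unit] => [T [A ( [T [A a]] )] => [T [A unit] => [T [A unit]]]]]

T
A => T
unit => T
unit => A => T
unit => ( T ) => T
unit => ( A ) => T
unit => ( a ) => T
unit => ( a ) => A => T
unit => ( a ) => unit => T
unit => ( a ) => unit => A
unit => ( a ) => unit => unit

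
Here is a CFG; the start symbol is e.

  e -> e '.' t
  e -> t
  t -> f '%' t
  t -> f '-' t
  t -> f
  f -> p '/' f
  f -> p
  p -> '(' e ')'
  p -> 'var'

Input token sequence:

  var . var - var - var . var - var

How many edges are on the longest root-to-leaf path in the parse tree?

[e [e [e [t [f [p var]]]] . [t [f [p var]] - [t [f [p var]] - [t [f [p var]]]]]] . [t [f [p var]] - [t [f [p var]]]]]

7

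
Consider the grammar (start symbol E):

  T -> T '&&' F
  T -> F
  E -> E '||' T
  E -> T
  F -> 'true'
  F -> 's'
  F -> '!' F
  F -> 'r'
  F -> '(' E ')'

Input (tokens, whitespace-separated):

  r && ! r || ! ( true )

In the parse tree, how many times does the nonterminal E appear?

[E [E [T [T [F r]] && [F ! [F r]]]] || [T [F ! [F ( [E [T [F true]]] )]]]]

3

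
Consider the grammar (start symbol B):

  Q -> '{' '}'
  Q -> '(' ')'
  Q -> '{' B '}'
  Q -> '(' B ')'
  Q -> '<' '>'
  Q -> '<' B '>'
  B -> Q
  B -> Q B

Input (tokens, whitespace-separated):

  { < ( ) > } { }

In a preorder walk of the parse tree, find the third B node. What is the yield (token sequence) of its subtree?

[B [Q { [B [Q < [B [Q ( )]] >]] }] [B [Q { }]]]

( )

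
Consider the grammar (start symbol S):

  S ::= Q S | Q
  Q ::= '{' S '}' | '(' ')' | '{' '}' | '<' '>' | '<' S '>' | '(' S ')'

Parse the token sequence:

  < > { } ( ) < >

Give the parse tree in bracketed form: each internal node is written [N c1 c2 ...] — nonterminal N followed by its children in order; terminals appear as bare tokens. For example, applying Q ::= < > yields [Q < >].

S
Q S
< > S
< > Q S
< > { } S
< > { } Q S
< > { } ( ) S
< > { } ( ) Q
< > { } ( ) < >

[S [Q < >] [S [Q { }] [S [Q ( )] [S [Q < >]]]]]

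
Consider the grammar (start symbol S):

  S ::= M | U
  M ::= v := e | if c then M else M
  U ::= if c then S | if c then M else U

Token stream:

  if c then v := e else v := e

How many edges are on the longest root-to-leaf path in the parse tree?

[S [M if c then [M v := e] else [M v := e]]]

3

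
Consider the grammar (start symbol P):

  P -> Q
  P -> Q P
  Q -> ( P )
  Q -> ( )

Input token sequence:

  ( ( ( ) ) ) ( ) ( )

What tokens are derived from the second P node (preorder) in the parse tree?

[P [Q ( [P [Q ( [P [Q ( )]] )]] )] [P [Q ( )] [P [Q ( )]]]]

( ( ) )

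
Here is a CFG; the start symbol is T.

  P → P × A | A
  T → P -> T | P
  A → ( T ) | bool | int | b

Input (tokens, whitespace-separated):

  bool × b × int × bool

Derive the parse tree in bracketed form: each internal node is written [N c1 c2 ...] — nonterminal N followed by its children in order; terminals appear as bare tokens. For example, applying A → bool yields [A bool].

T
P
P × A
P × A × A
P × A × A × A
A × A × A × A
bool × A × A × A
bool × b × A × A
bool × b × int × A
bool × b × int × bool

[T [P [P [P [P [A bool]] × [A b]] × [A int]] × [A bool]]]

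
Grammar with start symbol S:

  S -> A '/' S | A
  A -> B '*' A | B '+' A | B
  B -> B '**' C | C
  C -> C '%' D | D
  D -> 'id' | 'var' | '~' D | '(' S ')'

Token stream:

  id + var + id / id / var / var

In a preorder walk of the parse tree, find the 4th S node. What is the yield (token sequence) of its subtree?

[S [A [B [C [D id]]] + [A [B [C [D var]]] + [A [B [C [D id]]]]]] / [S [A [B [C [D id]]]] / [S [A [B [C [D var]]]] / [S [A [B [C [D var]]]]]]]]

var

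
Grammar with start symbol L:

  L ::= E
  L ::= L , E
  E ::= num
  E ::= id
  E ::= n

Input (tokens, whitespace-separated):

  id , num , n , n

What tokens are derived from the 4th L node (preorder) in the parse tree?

[L [L [L [L [E id]] , [E num]] , [E n]] , [E n]]

id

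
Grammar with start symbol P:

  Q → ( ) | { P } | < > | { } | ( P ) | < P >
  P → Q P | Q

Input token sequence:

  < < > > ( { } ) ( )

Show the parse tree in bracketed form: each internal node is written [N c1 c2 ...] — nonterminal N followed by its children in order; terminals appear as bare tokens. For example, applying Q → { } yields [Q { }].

[P [Q < [P [Q < >]] >] [P [Q ( [P [Q { }]] )] [P [Q ( )]]]]

P
Q P
< P > P
< Q > P
< < > > P
< < > > Q P
< < > > ( P ) P
< < > > ( Q ) P
< < > > ( { } ) P
< < > > ( { } ) Q
< < > > ( { } ) ( )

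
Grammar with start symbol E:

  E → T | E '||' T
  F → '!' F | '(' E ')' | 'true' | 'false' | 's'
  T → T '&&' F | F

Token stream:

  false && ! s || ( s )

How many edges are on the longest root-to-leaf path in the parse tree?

6

[E [E [T [T [F false]] && [F ! [F s]]]] || [T [F ( [E [T [F s]]] )]]]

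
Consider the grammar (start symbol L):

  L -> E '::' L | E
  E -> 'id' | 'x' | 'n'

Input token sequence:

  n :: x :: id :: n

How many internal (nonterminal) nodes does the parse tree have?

8

[L [E n] :: [L [E x] :: [L [E id] :: [L [E n]]]]]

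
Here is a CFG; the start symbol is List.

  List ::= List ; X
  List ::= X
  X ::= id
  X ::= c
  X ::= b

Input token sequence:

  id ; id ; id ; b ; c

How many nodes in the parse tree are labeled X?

5

[List [List [List [List [List [X id]] ; [X id]] ; [X id]] ; [X b]] ; [X c]]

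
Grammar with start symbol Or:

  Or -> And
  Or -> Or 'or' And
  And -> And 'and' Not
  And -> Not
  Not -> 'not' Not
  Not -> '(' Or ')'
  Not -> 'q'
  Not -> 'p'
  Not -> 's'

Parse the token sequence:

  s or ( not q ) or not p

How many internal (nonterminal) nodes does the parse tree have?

[Or [Or [Or [And [Not s]]] or [And [Not ( [Or [And [Not not [Not q]]]] )]]] or [And [Not not [Not p]]]]

14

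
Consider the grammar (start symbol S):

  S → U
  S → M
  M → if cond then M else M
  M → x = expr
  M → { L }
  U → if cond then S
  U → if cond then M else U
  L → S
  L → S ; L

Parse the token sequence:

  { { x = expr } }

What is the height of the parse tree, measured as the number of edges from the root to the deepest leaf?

8

[S [M { [L [S [M { [L [S [M x = expr]]] }]]] }]]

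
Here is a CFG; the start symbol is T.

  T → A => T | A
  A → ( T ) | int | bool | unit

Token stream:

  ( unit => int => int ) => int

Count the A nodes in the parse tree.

5

[T [A ( [T [A unit] => [T [A int] => [T [A int]]]] )] => [T [A int]]]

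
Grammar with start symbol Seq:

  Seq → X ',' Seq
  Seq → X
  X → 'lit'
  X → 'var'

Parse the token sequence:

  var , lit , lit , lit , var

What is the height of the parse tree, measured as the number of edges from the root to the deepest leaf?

6

[Seq [X var] , [Seq [X lit] , [Seq [X lit] , [Seq [X lit] , [Seq [X var]]]]]]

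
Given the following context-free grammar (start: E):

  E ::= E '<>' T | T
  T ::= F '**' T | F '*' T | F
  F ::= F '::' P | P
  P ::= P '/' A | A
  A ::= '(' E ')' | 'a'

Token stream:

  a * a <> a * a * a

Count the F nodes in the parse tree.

[E [E [T [F [P [A a]]] * [T [F [P [A a]]]]]] <> [T [F [P [A a]]] * [T [F [P [A a]]] * [T [F [P [A a]]]]]]]

5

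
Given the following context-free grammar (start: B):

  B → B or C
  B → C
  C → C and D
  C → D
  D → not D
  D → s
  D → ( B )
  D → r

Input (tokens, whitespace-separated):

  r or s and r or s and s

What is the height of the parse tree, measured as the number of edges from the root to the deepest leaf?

5

[B [B [B [C [D r]]] or [C [C [D s]] and [D r]]] or [C [C [D s]] and [D s]]]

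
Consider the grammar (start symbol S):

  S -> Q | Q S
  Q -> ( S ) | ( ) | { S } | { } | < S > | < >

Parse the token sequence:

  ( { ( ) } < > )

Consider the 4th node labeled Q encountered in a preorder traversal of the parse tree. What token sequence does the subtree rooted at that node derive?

< >

[S [Q ( [S [Q { [S [Q ( )]] }] [S [Q < >]]] )]]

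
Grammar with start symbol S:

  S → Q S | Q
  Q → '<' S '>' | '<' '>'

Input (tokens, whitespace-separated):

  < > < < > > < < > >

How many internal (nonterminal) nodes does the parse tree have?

[S [Q < >] [S [Q < [S [Q < >]] >] [S [Q < [S [Q < >]] >]]]]

10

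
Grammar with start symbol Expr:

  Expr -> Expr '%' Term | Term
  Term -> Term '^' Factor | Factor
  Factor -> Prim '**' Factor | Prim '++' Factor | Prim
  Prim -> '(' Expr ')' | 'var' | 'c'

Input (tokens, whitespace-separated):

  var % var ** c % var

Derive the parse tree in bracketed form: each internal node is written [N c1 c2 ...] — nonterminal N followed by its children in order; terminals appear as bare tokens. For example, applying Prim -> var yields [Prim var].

[Expr [Expr [Expr [Term [Factor [Prim var]]]] % [Term [Factor [Prim var] ** [Factor [Prim c]]]]] % [Term [Factor [Prim var]]]]

Expr
Expr % Term
Expr % Term % Term
Term % Term % Term
Factor % Term % Term
Prim % Term % Term
var % Term % Term
var % Factor % Term
var % Prim ** Factor % Term
var % var ** Factor % Term
var % var ** Prim % Term
var % var ** c % Term
var % var ** c % Factor
var % var ** c % Prim
var % var ** c % var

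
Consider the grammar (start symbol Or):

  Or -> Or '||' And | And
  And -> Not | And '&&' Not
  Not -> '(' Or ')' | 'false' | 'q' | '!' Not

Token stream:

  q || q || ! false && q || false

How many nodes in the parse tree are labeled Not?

6

[Or [Or [Or [Or [And [Not q]]] || [And [Not q]]] || [And [And [Not ! [Not false]]] && [Not q]]] || [And [Not false]]]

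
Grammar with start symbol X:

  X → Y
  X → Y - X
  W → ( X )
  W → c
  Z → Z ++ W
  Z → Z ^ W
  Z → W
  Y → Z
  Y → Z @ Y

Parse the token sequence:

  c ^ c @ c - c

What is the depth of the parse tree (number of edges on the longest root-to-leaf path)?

5

[X [Y [Z [Z [W c]] ^ [W c]] @ [Y [Z [W c]]]] - [X [Y [Z [W c]]]]]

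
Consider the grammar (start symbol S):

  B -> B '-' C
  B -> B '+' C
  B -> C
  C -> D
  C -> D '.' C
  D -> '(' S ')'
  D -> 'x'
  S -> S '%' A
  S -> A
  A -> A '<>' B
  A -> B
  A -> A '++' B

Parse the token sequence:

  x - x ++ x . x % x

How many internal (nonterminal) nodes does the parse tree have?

19

[S [S [A [A [B [B [C [D x]]] - [C [D x]]]] ++ [B [C [D x] . [C [D x]]]]]] % [A [B [C [D x]]]]]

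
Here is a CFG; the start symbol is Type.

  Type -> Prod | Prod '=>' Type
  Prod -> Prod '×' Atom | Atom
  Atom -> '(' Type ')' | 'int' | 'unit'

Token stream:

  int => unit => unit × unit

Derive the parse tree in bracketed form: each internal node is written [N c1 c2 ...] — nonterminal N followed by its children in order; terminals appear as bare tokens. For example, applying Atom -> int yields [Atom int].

Type
Prod => Type
Atom => Type
int => Type
int => Prod => Type
int => Atom => Type
int => unit => Type
int => unit => Prod
int => unit => Prod × Atom
int => unit => Atom × Atom
int => unit => unit × Atom
int => unit => unit × unit

[Type [Prod [Atom int]] => [Type [Prod [Atom unit]] => [Type [Prod [Prod [Atom unit]] × [Atom unit]]]]]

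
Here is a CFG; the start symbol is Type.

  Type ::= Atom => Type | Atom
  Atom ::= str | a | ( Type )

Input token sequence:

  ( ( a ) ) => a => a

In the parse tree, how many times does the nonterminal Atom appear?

5

[Type [Atom ( [Type [Atom ( [Type [Atom a]] )]] )] => [Type [Atom a] => [Type [Atom a]]]]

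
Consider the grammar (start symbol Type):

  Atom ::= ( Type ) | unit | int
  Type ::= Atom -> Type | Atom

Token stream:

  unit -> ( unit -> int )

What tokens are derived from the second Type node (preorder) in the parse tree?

( unit -> int )

[Type [Atom unit] -> [Type [Atom ( [Type [Atom unit] -> [Type [Atom int]]] )]]]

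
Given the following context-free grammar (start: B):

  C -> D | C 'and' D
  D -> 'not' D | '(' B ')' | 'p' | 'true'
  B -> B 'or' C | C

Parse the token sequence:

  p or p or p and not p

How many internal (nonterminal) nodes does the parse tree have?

12

[B [B [B [C [D p]]] or [C [D p]]] or [C [C [D p]] and [D not [D p]]]]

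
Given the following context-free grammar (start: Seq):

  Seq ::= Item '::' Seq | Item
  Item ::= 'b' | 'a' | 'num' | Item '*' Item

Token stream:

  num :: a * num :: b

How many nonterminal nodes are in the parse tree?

[Seq [Item num] :: [Seq [Item [Item a] * [Item num]] :: [Seq [Item b]]]]

8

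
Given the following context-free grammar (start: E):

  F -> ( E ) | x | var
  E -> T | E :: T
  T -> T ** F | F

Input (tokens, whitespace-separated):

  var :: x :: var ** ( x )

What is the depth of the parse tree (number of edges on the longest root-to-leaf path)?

[E [E [E [T [F var]]] :: [T [F x]]] :: [T [T [F var]] ** [F ( [E [T [F x]]] )]]]

6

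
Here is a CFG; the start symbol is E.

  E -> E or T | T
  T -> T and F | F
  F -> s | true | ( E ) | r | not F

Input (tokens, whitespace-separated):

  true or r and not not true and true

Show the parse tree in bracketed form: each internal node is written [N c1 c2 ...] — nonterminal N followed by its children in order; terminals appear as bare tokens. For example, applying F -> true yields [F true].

E
E or T
T or T
F or T
true or T
true or T and F
true or T and F and F
true or F and F and F
true or r and F and F
true or r and not F and F
true or r and not not F and F
true or r and not not true and F
true or r and not not true and true

[E [E [T [F true]]] or [T [T [T [F r]] and [F not [F not [F true]]]] and [F true]]]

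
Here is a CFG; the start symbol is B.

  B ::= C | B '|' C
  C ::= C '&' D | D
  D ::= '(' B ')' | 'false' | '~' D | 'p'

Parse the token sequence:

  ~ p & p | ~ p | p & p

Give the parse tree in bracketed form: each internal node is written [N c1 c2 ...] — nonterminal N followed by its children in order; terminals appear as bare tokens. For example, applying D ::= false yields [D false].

B
B | C
B | C | C
C | C | C
C & D | C | C
D & D | C | C
~ D & D | C | C
~ p & D | C | C
~ p & p | C | C
~ p & p | D | C
~ p & p | ~ D | C
~ p & p | ~ p | C
~ p & p | ~ p | C & D
~ p & p | ~ p | D & D
~ p & p | ~ p | p & D
~ p & p | ~ p | p & p

[B [B [B [C [C [D ~ [D p]]] & [D p]]] | [C [D ~ [D p]]]] | [C [C [D p]] & [D p]]]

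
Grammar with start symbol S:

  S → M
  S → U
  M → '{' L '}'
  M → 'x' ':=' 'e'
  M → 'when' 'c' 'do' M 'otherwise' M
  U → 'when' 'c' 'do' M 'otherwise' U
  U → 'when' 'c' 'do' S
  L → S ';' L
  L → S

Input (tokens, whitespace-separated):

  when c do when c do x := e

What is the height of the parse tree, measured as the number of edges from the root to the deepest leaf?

6

[S [U when c do [S [U when c do [S [M x := e]]]]]]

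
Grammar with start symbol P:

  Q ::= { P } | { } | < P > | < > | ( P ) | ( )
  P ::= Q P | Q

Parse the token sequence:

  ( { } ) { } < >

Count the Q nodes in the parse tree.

4

[P [Q ( [P [Q { }]] )] [P [Q { }] [P [Q < >]]]]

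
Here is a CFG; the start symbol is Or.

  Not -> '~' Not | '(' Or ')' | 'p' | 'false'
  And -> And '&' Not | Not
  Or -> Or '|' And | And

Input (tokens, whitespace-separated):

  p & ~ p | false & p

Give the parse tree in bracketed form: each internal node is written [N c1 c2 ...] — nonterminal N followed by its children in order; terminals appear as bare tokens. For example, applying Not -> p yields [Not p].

[Or [Or [And [And [Not p]] & [Not ~ [Not p]]]] | [And [And [Not false]] & [Not p]]]

Or
Or | And
And | And
And & Not | And
Not & Not | And
p & Not | And
p & ~ Not | And
p & ~ p | And
p & ~ p | And & Not
p & ~ p | Not & Not
p & ~ p | false & Not
p & ~ p | false & p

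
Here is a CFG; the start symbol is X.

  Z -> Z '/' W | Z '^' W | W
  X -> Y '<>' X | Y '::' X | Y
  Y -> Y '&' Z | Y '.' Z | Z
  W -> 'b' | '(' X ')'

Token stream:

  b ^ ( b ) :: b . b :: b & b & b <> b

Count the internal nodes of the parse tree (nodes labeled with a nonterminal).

[X [Y [Z [Z [W b]] ^ [W ( [X [Y [Z [W b]]]] )]]] :: [X [Y [Y [Z [W b]]] . [Z [W b]]] :: [X [Y [Y [Y [Z [W b]]] & [Z [W b]]] & [Z [W b]]] <> [X [Y [Z [W b]]]]]]]

31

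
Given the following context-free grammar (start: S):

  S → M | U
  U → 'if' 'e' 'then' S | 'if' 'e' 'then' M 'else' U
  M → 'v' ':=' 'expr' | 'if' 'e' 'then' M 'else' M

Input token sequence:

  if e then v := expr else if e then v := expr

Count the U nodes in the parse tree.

2

[S [U if e then [M v := expr] else [U if e then [S [M v := expr]]]]]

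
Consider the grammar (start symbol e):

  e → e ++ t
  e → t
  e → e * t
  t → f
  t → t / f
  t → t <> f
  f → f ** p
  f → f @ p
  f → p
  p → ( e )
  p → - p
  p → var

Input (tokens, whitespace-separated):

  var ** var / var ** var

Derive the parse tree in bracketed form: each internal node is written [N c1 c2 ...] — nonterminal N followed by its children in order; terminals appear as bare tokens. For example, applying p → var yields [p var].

e
t
t / f
f / f
f ** p / f
p ** p / f
var ** p / f
var ** var / f
var ** var / f ** p
var ** var / p ** p
var ** var / var ** p
var ** var / var ** var

[e [t [t [f [f [p var]] ** [p var]]] / [f [f [p var]] ** [p var]]]]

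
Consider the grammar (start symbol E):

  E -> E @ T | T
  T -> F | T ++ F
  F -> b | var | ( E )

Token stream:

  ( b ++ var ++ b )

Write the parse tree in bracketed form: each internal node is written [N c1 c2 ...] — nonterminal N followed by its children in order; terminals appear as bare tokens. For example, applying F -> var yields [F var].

E
T
F
( E )
( T )
( T ++ F )
( T ++ F ++ F )
( F ++ F ++ F )
( b ++ F ++ F )
( b ++ var ++ F )
( b ++ var ++ b )

[E [T [F ( [E [T [T [T [F b]] ++ [F var]] ++ [F b]]] )]]]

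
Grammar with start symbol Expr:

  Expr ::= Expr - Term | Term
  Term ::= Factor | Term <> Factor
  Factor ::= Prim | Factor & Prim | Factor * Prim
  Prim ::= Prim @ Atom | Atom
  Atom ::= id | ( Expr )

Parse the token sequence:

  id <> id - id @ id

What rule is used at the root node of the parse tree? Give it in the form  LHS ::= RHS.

Expr ::= Expr - Term

[Expr [Expr [Term [Term [Factor [Prim [Atom id]]]] <> [Factor [Prim [Atom id]]]]] - [Term [Factor [Prim [Prim [Atom id]] @ [Atom id]]]]]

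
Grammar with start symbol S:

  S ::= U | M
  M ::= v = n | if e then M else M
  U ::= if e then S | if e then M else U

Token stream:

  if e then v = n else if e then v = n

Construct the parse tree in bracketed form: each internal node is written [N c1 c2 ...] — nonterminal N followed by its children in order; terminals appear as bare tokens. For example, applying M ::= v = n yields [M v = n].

S
U
if e then M else U
if e then v = n else U
if e then v = n else if e then S
if e then v = n else if e then M
if e then v = n else if e then v = n

[S [U if e then [M v = n] else [U if e then [S [M v = n]]]]]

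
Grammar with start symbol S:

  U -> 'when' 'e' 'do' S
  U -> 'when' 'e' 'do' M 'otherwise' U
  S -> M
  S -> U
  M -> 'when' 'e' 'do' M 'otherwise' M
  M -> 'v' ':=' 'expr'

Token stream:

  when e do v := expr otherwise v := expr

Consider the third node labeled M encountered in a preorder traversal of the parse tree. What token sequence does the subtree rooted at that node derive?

[S [M when e do [M v := expr] otherwise [M v := expr]]]

v := expr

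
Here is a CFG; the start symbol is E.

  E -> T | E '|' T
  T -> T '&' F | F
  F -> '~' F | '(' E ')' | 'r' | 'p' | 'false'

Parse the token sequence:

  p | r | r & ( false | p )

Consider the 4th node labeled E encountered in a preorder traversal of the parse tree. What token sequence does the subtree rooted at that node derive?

[E [E [E [T [F p]]] | [T [F r]]] | [T [T [F r]] & [F ( [E [E [T [F false]]] | [T [F p]]] )]]]

false | p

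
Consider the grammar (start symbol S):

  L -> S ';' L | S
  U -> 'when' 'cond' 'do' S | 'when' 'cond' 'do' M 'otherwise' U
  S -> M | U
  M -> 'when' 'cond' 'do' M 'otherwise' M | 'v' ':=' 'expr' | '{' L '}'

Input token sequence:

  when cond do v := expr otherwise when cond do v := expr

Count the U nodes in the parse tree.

2

[S [U when cond do [M v := expr] otherwise [U when cond do [S [M v := expr]]]]]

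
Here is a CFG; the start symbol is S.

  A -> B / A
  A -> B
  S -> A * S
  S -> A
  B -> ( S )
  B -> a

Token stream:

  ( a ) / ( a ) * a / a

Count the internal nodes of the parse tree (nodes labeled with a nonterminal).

[S [A [B ( [S [A [B a]]] )] / [A [B ( [S [A [B a]]] )]]] * [S [A [B a] / [A [B a]]]]]

16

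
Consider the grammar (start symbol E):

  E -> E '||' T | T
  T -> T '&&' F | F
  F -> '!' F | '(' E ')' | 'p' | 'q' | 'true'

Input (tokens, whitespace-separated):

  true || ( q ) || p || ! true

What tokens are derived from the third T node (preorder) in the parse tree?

q

[E [E [E [E [T [F true]]] || [T [F ( [E [T [F q]]] )]]] || [T [F p]]] || [T [F ! [F true]]]]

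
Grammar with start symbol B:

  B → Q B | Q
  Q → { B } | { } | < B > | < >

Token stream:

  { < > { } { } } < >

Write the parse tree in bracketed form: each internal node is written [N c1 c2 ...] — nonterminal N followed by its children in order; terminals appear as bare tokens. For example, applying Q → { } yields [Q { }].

B
Q B
{ B } B
{ Q B } B
{ < > B } B
{ < > Q B } B
{ < > { } B } B
{ < > { } Q } B
{ < > { } { } } B
{ < > { } { } } Q
{ < > { } { } } < >

[B [Q { [B [Q < >] [B [Q { }] [B [Q { }]]]] }] [B [Q < >]]]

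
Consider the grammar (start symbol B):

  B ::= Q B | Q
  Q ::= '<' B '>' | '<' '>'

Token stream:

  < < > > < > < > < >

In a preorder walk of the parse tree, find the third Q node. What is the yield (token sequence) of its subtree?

[B [Q < [B [Q < >]] >] [B [Q < >] [B [Q < >] [B [Q < >]]]]]

< >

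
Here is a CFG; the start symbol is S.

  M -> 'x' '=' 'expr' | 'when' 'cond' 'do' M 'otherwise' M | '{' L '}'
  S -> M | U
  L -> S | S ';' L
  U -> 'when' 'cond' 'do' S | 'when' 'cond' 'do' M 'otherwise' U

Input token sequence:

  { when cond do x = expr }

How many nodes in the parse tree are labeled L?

[S [M { [L [S [U when cond do [S [M x = expr]]]]] }]]

1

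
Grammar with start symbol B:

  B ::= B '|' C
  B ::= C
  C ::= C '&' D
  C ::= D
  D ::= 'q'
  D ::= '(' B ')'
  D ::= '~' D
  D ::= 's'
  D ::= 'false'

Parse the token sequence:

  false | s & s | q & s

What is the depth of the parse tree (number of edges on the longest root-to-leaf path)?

[B [B [B [C [D false]]] | [C [C [D s]] & [D s]]] | [C [C [D q]] & [D s]]]

5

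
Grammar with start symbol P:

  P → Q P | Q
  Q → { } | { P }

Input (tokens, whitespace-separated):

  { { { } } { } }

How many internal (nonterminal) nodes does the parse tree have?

[P [Q { [P [Q { [P [Q { }]] }] [P [Q { }]]] }]]

8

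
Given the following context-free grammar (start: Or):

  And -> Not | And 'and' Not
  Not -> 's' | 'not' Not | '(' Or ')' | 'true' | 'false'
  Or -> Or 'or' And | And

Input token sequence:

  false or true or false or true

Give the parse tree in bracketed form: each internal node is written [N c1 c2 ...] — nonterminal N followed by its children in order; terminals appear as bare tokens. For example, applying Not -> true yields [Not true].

Or
Or or And
Or or And or And
Or or And or And or And
And or And or And or And
Not or And or And or And
false or And or And or And
false or Not or And or And
false or true or And or And
false or true or Not or And
false or true or false or And
false or true or false or Not
false or true or false or true

[Or [Or [Or [Or [And [Not false]]] or [And [Not true]]] or [And [Not false]]] or [And [Not true]]]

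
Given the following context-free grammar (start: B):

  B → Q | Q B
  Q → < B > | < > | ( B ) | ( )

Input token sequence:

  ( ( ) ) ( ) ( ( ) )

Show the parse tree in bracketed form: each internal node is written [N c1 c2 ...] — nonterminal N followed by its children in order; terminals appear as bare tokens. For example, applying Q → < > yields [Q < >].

B
Q B
( B ) B
( Q ) B
( ( ) ) B
( ( ) ) Q B
( ( ) ) ( ) B
( ( ) ) ( ) Q
( ( ) ) ( ) ( B )
( ( ) ) ( ) ( Q )
( ( ) ) ( ) ( ( ) )

[B [Q ( [B [Q ( )]] )] [B [Q ( )] [B [Q ( [B [Q ( )]] )]]]]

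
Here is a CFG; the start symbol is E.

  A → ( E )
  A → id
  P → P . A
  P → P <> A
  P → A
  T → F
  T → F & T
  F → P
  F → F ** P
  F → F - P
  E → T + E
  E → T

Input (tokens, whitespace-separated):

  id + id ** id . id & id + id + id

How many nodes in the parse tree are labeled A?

[E [T [F [P [A id]]]] + [E [T [F [F [P [A id]]] ** [P [P [A id]] . [A id]]] & [T [F [P [A id]]]]] + [E [T [F [P [A id]]]] + [E [T [F [P [A id]]]]]]]]

7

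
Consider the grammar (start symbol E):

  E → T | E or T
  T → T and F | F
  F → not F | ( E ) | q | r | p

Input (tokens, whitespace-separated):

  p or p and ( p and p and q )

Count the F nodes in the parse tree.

[E [E [T [F p]]] or [T [T [F p]] and [F ( [E [T [T [T [F p]] and [F p]] and [F q]]] )]]]

6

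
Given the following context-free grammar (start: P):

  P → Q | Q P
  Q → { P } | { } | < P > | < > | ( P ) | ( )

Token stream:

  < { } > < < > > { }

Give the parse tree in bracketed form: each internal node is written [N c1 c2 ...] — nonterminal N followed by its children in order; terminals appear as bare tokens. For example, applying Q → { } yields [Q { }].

P
Q P
< P > P
< Q > P
< { } > P
< { } > Q P
< { } > < P > P
< { } > < Q > P
< { } > < < > > P
< { } > < < > > Q
< { } > < < > > { }

[P [Q < [P [Q { }]] >] [P [Q < [P [Q < >]] >] [P [Q { }]]]]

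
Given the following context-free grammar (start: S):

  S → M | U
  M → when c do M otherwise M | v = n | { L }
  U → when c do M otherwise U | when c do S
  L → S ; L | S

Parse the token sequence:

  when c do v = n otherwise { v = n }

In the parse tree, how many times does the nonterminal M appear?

[S [M when c do [M v = n] otherwise [M { [L [S [M v = n]]] }]]]

4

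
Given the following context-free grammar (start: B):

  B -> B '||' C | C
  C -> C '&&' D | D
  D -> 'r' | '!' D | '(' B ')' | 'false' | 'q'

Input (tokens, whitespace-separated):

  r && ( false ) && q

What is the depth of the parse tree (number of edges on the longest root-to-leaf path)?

7

[B [C [C [C [D r]] && [D ( [B [C [D false]]] )]] && [D q]]]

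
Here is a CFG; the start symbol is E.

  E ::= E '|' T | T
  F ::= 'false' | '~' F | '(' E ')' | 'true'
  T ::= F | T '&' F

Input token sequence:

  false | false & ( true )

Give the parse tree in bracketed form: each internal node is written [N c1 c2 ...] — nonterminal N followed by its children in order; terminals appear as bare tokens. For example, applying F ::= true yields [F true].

[E [E [T [F false]]] | [T [T [F false]] & [F ( [E [T [F true]]] )]]]

E
E | T
T | T
F | T
false | T
false | T & F
false | F & F
false | false & F
false | false & ( E )
false | false & ( T )
false | false & ( F )
false | false & ( true )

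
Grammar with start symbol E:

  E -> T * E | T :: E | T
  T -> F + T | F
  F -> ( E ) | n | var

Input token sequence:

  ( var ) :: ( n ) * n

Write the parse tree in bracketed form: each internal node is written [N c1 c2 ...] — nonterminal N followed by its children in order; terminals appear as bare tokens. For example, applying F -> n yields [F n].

[E [T [F ( [E [T [F var]]] )]] :: [E [T [F ( [E [T [F n]]] )]] * [E [T [F n]]]]]

E
T :: E
F :: E
( E ) :: E
( T ) :: E
( F ) :: E
( var ) :: E
( var ) :: T * E
( var ) :: F * E
( var ) :: ( E ) * E
( var ) :: ( T ) * E
( var ) :: ( F ) * E
( var ) :: ( n ) * E
( var ) :: ( n ) * T
( var ) :: ( n ) * F
( var ) :: ( n ) * n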